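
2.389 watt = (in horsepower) 0.003204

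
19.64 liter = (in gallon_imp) 4.32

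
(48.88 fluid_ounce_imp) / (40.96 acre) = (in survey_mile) 5.206e-12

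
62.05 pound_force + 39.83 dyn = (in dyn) 2.76e+07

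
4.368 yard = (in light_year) 4.222e-16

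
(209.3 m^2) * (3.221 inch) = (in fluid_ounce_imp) 6.027e+05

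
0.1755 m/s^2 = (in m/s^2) 0.1755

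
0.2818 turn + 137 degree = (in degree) 238.4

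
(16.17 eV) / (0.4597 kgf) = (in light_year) 6.074e-35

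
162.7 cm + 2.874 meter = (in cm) 450.1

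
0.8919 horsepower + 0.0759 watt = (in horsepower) 0.892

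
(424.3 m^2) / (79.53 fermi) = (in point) 1.512e+19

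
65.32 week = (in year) 1.253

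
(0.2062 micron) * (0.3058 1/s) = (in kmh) 2.27e-07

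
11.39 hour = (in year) 0.0013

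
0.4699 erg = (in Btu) 4.454e-11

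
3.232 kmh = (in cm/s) 89.78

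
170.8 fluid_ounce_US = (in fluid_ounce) 170.8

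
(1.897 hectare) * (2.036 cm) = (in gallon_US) 1.02e+05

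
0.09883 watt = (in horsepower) 0.0001325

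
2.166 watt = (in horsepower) 0.002905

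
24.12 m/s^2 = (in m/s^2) 24.12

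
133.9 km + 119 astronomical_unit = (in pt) 5.046e+16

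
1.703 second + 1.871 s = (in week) 5.909e-06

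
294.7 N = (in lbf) 66.25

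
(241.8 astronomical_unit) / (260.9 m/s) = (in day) 1.605e+06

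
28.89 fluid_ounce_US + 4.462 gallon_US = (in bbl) 0.1116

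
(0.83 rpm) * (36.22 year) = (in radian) 9.928e+07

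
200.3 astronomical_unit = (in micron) 2.996e+19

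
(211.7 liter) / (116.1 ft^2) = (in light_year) 2.075e-18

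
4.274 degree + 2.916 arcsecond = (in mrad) 74.61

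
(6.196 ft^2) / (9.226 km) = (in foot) 0.0002047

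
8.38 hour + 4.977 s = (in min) 502.9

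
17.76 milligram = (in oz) 0.0006265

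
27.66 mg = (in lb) 6.098e-05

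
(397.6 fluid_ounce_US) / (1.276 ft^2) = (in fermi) 9.919e+13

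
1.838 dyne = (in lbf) 4.132e-06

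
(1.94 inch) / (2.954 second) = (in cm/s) 1.668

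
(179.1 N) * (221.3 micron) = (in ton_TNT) 9.473e-12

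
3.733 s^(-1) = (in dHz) 37.33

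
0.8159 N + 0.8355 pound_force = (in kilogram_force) 0.4622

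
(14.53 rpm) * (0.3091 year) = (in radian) 1.483e+07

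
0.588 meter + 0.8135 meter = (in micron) 1.402e+06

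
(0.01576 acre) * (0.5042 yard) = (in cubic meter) 29.4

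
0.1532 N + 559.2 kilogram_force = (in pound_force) 1233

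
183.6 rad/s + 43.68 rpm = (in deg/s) 1.078e+04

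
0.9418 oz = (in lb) 0.05886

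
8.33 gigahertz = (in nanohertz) 8.33e+18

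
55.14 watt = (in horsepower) 0.07394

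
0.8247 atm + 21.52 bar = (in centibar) 2236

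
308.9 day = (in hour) 7414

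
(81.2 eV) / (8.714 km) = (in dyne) 1.493e-16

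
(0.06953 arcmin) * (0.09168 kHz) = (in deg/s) 0.1062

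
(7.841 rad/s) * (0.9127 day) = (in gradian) 3.936e+07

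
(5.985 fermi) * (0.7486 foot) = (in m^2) 1.366e-15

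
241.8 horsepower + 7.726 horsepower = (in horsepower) 249.5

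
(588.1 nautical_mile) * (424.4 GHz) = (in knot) 8.985e+17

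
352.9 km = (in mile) 219.3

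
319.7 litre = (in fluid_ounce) 1.081e+04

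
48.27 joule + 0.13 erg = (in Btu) 0.04575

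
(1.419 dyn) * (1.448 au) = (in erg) 3.074e+13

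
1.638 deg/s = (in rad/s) 0.02859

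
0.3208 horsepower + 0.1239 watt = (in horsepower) 0.321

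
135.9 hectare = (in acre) 335.8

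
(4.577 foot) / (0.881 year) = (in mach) 1.475e-10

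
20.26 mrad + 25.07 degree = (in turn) 0.07286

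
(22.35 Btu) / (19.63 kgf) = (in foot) 401.9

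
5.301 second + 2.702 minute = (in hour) 0.04651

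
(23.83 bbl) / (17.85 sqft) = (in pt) 6476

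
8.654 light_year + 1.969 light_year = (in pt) 2.849e+20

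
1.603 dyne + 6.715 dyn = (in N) 8.318e-05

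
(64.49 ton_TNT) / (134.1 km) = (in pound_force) 4.523e+05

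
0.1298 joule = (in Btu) 0.000123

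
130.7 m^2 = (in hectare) 0.01307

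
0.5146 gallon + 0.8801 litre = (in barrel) 0.01779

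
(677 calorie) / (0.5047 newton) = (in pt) 1.591e+07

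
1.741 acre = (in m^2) 7046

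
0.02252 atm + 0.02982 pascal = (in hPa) 22.82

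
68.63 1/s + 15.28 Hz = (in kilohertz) 0.08391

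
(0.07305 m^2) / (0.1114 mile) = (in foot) 0.001337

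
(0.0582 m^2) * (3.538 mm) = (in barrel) 0.001295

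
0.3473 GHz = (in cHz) 3.473e+10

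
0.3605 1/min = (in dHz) 0.06008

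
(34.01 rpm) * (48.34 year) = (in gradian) 3.456e+11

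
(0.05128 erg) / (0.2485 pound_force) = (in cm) 4.639e-07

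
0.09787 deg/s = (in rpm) 0.01631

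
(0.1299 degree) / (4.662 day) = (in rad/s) 5.629e-09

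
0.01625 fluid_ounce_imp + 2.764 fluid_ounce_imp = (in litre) 0.079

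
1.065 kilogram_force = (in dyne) 1.044e+06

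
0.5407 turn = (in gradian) 216.3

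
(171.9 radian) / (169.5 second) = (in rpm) 9.685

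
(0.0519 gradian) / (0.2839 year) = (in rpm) 8.695e-10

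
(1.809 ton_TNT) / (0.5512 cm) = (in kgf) 1.4e+11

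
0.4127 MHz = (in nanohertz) 4.127e+14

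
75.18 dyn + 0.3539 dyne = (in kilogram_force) 7.702e-05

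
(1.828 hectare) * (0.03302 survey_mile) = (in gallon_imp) 2.137e+08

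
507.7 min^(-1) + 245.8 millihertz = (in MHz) 8.707e-06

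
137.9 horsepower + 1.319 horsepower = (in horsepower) 139.2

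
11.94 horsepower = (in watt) 8904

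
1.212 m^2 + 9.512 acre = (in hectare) 3.849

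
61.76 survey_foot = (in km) 0.01882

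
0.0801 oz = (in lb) 0.005006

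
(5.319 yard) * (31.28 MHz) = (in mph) 3.403e+08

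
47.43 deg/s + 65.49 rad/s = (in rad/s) 66.32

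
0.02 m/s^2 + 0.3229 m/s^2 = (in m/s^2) 0.3429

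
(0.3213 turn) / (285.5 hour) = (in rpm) 1.876e-05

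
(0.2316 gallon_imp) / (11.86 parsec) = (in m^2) 2.877e-21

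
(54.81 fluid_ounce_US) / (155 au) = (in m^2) 6.99e-17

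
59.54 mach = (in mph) 4.535e+04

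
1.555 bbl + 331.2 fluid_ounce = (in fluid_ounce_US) 8691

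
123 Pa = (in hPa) 1.23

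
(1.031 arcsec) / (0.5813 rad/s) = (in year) 2.727e-13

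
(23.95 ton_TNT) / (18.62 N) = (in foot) 1.766e+10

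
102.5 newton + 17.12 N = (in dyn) 1.196e+07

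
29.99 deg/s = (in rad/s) 0.5234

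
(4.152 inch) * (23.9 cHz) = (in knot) 0.04899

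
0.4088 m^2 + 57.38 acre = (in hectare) 23.22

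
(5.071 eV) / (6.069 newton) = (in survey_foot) 4.392e-19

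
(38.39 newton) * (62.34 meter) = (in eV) 1.494e+22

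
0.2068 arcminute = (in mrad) 0.06016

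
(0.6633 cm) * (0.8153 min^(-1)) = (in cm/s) 0.009013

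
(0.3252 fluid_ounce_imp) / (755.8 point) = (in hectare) 3.465e-09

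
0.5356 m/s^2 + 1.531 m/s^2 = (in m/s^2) 2.067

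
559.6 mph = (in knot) 486.3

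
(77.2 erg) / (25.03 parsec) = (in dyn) 9.996e-19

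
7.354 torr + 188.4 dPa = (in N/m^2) 999.3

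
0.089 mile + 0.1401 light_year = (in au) 8860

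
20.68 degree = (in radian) 0.3609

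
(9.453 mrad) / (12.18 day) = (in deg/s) 5.147e-07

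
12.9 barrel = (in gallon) 541.8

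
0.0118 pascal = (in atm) 1.165e-07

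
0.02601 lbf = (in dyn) 1.157e+04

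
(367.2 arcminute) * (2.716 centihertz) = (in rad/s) 0.002901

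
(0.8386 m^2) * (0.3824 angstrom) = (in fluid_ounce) 1.084e-06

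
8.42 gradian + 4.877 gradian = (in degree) 11.97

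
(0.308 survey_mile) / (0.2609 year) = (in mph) 0.0001348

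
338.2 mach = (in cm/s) 1.152e+07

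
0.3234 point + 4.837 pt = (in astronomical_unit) 1.217e-14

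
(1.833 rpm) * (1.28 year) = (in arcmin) 2.664e+10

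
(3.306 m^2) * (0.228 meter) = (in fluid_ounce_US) 2.549e+04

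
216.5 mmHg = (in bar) 0.2886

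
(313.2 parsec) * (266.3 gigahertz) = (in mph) 5.757e+30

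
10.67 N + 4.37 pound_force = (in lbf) 6.769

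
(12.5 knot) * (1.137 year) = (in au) 0.001541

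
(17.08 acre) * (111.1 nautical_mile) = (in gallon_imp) 3.128e+12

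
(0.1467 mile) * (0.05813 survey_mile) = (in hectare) 2.209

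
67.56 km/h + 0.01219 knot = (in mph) 41.99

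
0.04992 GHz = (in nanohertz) 4.992e+16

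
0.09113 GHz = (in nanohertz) 9.113e+16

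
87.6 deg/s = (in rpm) 14.6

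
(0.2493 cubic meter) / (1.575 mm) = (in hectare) 0.01583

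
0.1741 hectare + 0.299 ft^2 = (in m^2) 1741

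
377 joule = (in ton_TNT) 9.011e-08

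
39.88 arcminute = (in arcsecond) 2393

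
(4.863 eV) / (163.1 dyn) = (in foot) 1.567e-15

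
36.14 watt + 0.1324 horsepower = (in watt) 134.9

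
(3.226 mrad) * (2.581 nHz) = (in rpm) 7.951e-11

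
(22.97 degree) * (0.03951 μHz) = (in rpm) 1.513e-07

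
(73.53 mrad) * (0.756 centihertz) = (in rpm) 0.005308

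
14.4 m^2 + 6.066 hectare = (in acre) 14.99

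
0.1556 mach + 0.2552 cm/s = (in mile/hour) 118.5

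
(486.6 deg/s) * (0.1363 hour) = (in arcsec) 8.596e+08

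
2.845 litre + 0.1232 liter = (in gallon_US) 0.7841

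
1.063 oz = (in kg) 0.03014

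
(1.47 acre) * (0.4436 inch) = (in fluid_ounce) 2.267e+06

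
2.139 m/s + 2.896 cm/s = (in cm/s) 216.8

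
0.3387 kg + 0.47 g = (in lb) 0.7477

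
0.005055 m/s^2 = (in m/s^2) 0.005055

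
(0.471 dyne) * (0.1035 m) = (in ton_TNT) 1.165e-16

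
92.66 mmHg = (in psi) 1.792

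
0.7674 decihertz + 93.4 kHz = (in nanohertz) 9.34e+13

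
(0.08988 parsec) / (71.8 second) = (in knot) 7.508e+13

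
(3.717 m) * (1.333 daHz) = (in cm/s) 4955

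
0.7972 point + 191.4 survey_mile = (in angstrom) 3.08e+15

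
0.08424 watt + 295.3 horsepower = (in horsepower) 295.3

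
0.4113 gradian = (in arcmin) 22.21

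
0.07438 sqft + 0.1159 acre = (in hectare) 0.0469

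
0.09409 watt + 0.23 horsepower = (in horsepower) 0.2301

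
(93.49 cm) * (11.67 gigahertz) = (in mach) 3.204e+07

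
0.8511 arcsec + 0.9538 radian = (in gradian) 60.72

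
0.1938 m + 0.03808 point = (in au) 1.296e-12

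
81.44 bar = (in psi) 1181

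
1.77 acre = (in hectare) 0.7163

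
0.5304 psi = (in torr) 27.43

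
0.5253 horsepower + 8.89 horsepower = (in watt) 7021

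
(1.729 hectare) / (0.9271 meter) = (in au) 1.247e-07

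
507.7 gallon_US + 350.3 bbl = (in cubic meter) 57.62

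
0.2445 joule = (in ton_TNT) 5.844e-11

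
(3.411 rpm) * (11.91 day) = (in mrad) 3.676e+08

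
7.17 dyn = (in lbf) 1.612e-05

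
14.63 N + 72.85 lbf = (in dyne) 3.387e+07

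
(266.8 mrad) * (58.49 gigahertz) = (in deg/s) 8.941e+11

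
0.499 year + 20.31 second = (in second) 1.574e+07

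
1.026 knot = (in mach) 0.00155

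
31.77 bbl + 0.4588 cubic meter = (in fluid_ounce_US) 1.863e+05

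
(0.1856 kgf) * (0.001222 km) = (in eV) 1.388e+19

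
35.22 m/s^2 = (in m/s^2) 35.22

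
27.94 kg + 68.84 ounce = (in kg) 29.89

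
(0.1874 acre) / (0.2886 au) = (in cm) 1.757e-06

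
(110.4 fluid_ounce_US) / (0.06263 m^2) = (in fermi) 5.213e+13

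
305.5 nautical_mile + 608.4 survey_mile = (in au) 1.033e-05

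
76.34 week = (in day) 534.4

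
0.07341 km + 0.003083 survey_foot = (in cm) 7341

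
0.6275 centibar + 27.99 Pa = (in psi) 0.09507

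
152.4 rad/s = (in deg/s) 8732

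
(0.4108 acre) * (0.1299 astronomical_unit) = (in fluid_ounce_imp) 1.137e+18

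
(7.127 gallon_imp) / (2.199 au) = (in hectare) 9.849e-18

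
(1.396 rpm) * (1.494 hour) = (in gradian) 5.005e+04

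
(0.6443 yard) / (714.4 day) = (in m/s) 9.545e-09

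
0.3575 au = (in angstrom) 5.348e+20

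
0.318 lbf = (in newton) 1.415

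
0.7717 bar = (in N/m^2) 7.717e+04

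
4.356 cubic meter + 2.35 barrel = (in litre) 4730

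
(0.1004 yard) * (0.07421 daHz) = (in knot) 0.1324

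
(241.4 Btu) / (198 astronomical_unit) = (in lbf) 1.933e-09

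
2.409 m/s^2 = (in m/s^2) 2.409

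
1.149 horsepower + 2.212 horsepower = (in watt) 2506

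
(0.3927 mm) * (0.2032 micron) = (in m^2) 7.98e-11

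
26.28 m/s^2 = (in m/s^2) 26.28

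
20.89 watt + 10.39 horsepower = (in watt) 7769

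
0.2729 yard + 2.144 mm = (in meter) 0.2517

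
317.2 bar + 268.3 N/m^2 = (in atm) 313.1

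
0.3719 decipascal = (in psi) 5.394e-06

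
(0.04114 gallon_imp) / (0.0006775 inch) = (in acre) 0.002686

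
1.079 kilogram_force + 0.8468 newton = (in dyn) 1.143e+06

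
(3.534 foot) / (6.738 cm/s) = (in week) 2.643e-05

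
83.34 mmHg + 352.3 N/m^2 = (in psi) 1.663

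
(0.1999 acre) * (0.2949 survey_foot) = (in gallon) 1.921e+04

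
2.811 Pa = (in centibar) 0.002811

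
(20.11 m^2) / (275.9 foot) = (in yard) 0.2615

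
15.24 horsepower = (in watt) 1.136e+04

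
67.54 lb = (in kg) 30.64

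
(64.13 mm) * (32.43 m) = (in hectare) 0.000208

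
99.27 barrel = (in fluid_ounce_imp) 5.555e+05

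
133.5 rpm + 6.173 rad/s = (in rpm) 192.4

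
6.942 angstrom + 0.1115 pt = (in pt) 0.1115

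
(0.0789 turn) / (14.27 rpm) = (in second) 0.3317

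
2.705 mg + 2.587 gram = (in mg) 2590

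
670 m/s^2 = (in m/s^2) 670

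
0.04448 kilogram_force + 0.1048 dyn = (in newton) 0.4362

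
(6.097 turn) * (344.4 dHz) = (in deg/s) 7.559e+04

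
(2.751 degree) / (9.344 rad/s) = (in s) 0.005138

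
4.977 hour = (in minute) 298.6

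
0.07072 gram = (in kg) 7.072e-05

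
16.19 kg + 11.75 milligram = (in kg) 16.19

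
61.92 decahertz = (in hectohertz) 6.192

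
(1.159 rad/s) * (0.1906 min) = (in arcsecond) 2.734e+06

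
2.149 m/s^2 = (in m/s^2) 2.149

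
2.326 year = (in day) 849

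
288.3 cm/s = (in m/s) 2.883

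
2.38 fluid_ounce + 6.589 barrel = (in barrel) 6.589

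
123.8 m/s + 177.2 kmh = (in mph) 387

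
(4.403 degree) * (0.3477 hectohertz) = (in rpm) 25.52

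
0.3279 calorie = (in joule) 1.372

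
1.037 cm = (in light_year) 1.096e-18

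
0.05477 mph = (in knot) 0.04759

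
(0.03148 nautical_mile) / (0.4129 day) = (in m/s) 0.001634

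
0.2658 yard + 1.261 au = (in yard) 2.063e+11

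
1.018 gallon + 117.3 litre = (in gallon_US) 32.01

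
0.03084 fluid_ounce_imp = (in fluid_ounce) 0.02963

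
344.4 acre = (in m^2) 1.394e+06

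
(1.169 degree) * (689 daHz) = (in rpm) 1342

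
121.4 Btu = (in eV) 7.994e+23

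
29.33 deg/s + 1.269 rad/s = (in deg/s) 102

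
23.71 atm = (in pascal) 2.402e+06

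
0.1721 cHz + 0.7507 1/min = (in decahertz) 0.001423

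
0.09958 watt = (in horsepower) 0.0001335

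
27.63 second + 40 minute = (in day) 0.0281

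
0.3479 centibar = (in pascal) 347.9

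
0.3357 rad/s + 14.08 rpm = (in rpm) 17.29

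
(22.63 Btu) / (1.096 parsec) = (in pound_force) 1.587e-13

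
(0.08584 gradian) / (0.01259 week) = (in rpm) 1.691e-06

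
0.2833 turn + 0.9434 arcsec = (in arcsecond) 3.672e+05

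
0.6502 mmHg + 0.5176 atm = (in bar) 0.5253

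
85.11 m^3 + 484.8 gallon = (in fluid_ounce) 2.94e+06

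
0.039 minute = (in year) 7.42e-08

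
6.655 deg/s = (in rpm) 1.109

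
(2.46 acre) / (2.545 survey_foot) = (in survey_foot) 4.21e+04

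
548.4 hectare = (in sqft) 5.903e+07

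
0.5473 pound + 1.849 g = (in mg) 2.501e+05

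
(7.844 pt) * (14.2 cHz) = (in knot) 0.0007638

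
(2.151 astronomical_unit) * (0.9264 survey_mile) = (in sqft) 5.164e+15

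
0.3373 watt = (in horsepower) 0.0004523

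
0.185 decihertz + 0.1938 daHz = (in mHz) 1956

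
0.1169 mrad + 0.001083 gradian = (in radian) 0.0001339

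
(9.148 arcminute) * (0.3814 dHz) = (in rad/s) 0.0001015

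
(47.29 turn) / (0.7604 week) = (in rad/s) 0.0006461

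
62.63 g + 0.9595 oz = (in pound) 0.198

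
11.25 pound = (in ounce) 180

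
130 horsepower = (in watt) 9.694e+04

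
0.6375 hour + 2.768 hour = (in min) 204.3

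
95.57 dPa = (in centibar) 0.009557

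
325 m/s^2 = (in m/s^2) 325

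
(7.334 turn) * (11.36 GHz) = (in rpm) 4.999e+12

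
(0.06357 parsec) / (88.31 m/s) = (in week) 3.673e+07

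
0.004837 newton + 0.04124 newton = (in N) 0.04608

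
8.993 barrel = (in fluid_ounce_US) 4.835e+04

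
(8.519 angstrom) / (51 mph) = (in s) 3.737e-11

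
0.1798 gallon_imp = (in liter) 0.8174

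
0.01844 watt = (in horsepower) 2.473e-05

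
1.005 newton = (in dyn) 1.005e+05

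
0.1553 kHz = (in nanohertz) 1.553e+11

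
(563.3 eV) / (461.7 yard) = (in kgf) 2.18e-20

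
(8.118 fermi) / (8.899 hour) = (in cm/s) 2.534e-17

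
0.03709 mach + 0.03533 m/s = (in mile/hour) 28.33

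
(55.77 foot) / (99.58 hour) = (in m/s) 4.742e-05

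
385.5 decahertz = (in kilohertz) 3.855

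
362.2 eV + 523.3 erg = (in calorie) 1.251e-05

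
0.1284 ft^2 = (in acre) 2.948e-06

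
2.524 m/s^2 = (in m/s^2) 2.524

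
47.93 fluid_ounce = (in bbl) 0.008916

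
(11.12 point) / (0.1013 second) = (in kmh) 0.1394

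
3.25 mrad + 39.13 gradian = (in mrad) 617.9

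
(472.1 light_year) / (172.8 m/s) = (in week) 4.274e+10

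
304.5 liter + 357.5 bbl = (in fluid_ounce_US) 1.932e+06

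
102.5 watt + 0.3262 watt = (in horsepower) 0.1379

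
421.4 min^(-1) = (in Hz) 7.023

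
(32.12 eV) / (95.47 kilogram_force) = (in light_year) 5.81e-37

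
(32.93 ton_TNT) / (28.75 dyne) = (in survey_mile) 2.978e+11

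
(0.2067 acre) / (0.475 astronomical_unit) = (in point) 3.337e-05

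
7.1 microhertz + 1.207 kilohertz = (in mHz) 1.207e+06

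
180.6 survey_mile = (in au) 1.943e-06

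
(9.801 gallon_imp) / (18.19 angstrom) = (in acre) 6053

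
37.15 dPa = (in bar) 3.715e-05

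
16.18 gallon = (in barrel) 0.3852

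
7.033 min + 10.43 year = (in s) 3.289e+08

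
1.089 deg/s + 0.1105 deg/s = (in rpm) 0.1999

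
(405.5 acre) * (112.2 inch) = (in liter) 4.677e+09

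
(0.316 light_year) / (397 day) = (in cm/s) 8.716e+09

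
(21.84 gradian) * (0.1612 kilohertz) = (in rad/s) 55.3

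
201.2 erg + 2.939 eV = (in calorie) 4.809e-06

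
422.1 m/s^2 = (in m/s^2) 422.1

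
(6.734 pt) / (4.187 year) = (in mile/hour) 4.025e-11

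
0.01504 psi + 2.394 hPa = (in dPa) 3431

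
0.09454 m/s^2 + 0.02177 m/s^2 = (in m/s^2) 0.1163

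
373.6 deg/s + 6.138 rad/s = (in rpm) 120.9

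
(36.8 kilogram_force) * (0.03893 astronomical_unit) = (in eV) 1.312e+31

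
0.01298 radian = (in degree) 0.7437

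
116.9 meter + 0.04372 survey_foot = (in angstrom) 1.169e+12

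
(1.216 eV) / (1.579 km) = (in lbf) 2.774e-23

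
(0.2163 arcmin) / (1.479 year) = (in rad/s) 1.349e-12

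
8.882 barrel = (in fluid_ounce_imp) 4.97e+04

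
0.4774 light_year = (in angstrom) 4.517e+25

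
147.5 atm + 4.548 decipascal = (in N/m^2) 1.495e+07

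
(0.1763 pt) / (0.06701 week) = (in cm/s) 1.535e-07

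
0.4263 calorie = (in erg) 1.784e+07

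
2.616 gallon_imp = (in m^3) 0.01189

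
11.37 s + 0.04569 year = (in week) 2.382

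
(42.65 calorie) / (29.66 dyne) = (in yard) 6.58e+05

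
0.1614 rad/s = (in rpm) 1.541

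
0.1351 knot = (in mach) 0.0002041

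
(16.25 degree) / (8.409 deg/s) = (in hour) 0.0005368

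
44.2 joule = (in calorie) 10.56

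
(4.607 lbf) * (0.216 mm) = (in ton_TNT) 1.058e-12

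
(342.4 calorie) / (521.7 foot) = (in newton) 9.009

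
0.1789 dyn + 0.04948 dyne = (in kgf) 2.329e-07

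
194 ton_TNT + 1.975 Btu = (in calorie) 1.94e+11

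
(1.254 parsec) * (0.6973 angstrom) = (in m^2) 2.698e+06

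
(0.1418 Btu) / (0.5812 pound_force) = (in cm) 5787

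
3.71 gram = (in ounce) 0.1309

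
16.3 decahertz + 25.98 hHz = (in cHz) 2.761e+05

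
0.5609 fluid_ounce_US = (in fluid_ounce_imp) 0.5838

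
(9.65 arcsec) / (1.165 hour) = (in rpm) 1.065e-07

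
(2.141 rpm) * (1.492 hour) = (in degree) 6.9e+04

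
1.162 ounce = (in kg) 0.03294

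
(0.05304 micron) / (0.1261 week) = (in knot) 1.352e-12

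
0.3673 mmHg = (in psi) 0.007102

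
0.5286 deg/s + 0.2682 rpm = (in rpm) 0.3563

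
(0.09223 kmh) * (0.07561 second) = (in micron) 1937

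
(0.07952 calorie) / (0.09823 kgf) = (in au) 2.309e-12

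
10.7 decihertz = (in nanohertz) 1.07e+09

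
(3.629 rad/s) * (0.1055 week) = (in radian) 2.316e+05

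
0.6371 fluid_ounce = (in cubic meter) 1.884e-05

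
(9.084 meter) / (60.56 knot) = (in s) 0.2916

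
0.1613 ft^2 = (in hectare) 1.499e-06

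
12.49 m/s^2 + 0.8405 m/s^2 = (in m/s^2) 13.33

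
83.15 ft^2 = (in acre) 0.001909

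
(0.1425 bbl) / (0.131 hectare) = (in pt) 0.04902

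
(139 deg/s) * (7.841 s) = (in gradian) 1211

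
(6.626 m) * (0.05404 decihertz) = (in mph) 0.0801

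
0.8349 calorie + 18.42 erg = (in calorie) 0.8349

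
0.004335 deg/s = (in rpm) 0.0007225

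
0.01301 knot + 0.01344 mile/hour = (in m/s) 0.0127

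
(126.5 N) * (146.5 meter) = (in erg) 1.853e+11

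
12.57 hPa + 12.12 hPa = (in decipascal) 2.469e+04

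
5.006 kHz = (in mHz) 5.006e+06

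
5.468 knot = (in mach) 0.008261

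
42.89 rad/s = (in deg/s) 2457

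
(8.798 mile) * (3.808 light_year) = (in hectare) 5.101e+16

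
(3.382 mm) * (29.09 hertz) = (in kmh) 0.3542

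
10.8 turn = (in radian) 67.86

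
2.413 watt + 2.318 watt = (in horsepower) 0.006344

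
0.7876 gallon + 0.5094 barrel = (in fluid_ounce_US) 2839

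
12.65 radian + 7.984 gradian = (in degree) 732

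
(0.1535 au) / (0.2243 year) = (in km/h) 1.169e+04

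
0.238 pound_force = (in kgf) 0.108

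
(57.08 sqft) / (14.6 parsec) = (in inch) 4.634e-16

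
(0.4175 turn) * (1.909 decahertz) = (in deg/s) 2869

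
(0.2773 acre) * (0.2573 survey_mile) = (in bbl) 2.923e+06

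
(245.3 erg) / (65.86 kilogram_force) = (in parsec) 1.231e-24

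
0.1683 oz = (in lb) 0.01052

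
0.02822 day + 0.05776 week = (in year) 0.001185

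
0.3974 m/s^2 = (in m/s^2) 0.3974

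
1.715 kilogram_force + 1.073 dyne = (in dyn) 1.682e+06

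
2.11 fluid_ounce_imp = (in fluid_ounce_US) 2.027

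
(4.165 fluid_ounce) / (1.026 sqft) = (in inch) 0.05088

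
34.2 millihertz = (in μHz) 3.42e+04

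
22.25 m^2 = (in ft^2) 239.5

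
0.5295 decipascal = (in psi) 7.68e-06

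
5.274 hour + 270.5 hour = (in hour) 275.8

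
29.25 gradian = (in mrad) 459.5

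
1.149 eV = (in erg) 1.841e-12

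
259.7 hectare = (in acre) 641.7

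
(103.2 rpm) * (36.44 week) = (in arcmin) 8.188e+11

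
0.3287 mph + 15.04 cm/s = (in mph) 0.6651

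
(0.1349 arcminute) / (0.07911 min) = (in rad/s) 8.267e-06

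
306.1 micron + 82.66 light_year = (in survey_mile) 4.859e+14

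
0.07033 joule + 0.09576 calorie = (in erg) 4.71e+06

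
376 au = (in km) 5.625e+10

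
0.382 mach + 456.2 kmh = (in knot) 499.2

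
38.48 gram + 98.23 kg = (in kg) 98.27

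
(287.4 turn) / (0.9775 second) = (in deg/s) 1.058e+05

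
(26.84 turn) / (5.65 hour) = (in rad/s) 0.008291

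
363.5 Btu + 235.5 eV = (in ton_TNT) 9.166e-05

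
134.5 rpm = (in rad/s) 14.08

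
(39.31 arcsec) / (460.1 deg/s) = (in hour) 6.592e-09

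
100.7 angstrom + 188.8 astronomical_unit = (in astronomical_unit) 188.8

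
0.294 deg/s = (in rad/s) 0.005131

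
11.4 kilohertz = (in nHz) 1.14e+13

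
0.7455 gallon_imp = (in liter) 3.389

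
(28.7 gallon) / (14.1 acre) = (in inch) 7.496e-05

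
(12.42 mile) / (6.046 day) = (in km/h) 0.1377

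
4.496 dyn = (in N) 4.496e-05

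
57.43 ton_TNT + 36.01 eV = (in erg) 2.403e+18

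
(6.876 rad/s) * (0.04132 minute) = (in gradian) 1085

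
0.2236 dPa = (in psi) 3.243e-06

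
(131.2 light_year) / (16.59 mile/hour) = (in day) 1.937e+12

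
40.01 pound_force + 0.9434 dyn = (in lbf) 40.01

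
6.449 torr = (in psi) 0.1247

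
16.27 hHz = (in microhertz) 1.627e+09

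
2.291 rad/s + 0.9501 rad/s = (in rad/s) 3.241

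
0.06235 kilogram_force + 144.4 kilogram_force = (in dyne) 1.417e+08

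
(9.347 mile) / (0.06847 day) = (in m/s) 2.543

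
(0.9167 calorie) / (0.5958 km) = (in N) 0.006438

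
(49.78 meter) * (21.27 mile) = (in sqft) 1.834e+07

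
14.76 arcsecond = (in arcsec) 14.76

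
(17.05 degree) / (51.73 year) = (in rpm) 1.742e-09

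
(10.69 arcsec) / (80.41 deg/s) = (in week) 6.106e-11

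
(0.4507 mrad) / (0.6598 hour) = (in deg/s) 1.087e-05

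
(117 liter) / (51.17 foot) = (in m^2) 0.007502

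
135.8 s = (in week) 0.0002245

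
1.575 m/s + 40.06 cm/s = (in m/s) 1.976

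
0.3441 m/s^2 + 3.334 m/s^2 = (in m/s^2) 3.678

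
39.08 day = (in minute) 5.628e+04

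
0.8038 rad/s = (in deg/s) 46.05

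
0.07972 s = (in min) 0.001329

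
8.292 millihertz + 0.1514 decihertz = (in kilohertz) 2.343e-05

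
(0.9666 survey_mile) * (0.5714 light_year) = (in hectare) 8.409e+14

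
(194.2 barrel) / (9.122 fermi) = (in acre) 8.364e+11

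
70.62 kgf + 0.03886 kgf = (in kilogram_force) 70.66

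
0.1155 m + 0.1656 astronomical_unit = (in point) 7.022e+13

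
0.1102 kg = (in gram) 110.2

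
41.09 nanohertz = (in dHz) 4.109e-07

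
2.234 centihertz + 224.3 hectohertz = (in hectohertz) 224.3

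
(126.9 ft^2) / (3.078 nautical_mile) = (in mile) 1.285e-06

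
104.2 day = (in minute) 1.5e+05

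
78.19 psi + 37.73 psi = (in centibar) 799.2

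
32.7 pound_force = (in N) 145.5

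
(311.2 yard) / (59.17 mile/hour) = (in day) 0.0001245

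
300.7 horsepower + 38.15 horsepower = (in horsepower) 338.8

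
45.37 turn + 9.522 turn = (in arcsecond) 7.114e+07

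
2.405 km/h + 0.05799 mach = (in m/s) 20.41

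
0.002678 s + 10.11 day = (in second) 8.735e+05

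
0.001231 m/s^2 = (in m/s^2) 0.001231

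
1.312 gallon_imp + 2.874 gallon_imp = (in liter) 19.03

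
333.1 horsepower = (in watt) 2.484e+05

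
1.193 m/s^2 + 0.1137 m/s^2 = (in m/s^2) 1.307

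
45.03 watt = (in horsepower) 0.06039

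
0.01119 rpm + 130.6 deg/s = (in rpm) 21.78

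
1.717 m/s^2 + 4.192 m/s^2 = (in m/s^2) 5.909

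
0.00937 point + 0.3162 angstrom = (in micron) 3.306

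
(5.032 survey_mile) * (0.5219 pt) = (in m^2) 1.491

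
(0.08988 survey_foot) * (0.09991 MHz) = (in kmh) 9853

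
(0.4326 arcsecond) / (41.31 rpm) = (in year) 1.537e-14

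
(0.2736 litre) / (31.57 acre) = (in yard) 2.342e-09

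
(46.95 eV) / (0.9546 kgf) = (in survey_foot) 2.636e-18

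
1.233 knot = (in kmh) 2.284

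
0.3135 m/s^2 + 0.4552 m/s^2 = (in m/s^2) 0.7687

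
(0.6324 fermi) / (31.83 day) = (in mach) 6.753e-25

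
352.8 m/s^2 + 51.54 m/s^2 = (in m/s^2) 404.3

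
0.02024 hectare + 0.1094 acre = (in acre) 0.1594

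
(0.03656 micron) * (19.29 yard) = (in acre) 1.594e-10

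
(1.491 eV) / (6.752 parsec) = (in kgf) 1.169e-37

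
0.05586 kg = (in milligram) 5.586e+04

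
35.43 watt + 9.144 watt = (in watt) 44.57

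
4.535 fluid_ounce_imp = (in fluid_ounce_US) 4.357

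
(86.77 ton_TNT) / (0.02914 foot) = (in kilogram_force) 4.168e+12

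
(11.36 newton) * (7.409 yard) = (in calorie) 18.39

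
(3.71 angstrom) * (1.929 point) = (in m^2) 2.525e-13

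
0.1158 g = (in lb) 0.0002553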